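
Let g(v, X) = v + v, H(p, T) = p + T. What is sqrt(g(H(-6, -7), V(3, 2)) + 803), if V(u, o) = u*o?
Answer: sqrt(777) ≈ 27.875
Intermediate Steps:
V(u, o) = o*u
H(p, T) = T + p
g(v, X) = 2*v
sqrt(g(H(-6, -7), V(3, 2)) + 803) = sqrt(2*(-7 - 6) + 803) = sqrt(2*(-13) + 803) = sqrt(-26 + 803) = sqrt(777)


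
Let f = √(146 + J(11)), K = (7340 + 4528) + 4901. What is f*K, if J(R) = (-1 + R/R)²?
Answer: 16769*√146 ≈ 2.0262e+5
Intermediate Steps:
J(R) = 0 (J(R) = (-1 + 1)² = 0² = 0)
K = 16769 (K = 11868 + 4901 = 16769)
f = √146 (f = √(146 + 0) = √146 ≈ 12.083)
f*K = √146*16769 = 16769*√146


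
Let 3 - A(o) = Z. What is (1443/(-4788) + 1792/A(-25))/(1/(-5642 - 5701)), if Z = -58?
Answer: -563307509/1708 ≈ -3.2981e+5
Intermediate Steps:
A(o) = 61 (A(o) = 3 - 1*(-58) = 3 + 58 = 61)
(1443/(-4788) + 1792/A(-25))/(1/(-5642 - 5701)) = (1443/(-4788) + 1792/61)/(1/(-5642 - 5701)) = (1443*(-1/4788) + 1792*(1/61))/(1/(-11343)) = (-481/1596 + 1792/61)/(-1/11343) = (2830691/97356)*(-11343) = -563307509/1708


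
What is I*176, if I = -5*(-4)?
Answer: 3520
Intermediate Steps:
I = 20
I*176 = 20*176 = 3520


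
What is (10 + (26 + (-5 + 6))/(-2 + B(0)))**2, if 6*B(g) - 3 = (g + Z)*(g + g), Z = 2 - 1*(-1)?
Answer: 64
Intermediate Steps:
Z = 3 (Z = 2 + 1 = 3)
B(g) = 1/2 + g*(3 + g)/3 (B(g) = 1/2 + ((g + 3)*(g + g))/6 = 1/2 + ((3 + g)*(2*g))/6 = 1/2 + (2*g*(3 + g))/6 = 1/2 + g*(3 + g)/3)
(10 + (26 + (-5 + 6))/(-2 + B(0)))**2 = (10 + (26 + (-5 + 6))/(-2 + (1/2 + 0 + (1/3)*0**2)))**2 = (10 + (26 + 1)/(-2 + (1/2 + 0 + (1/3)*0)))**2 = (10 + 27/(-2 + (1/2 + 0 + 0)))**2 = (10 + 27/(-2 + 1/2))**2 = (10 + 27/(-3/2))**2 = (10 + 27*(-2/3))**2 = (10 - 18)**2 = (-8)**2 = 64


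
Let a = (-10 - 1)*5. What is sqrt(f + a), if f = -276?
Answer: I*sqrt(331) ≈ 18.193*I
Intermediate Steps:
a = -55 (a = -11*5 = -55)
sqrt(f + a) = sqrt(-276 - 55) = sqrt(-331) = I*sqrt(331)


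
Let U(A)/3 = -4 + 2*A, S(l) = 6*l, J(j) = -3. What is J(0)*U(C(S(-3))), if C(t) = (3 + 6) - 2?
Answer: -90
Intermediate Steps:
C(t) = 7 (C(t) = 9 - 2 = 7)
U(A) = -12 + 6*A (U(A) = 3*(-4 + 2*A) = -12 + 6*A)
J(0)*U(C(S(-3))) = -3*(-12 + 6*7) = -3*(-12 + 42) = -3*30 = -90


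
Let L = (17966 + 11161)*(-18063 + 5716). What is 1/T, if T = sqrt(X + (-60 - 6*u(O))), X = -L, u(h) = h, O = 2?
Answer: sqrt(2972157)/32693727 ≈ 5.2732e-5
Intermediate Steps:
L = -359631069 (L = 29127*(-12347) = -359631069)
X = 359631069 (X = -1*(-359631069) = 359631069)
T = 11*sqrt(2972157) (T = sqrt(359631069 + (-60 - 6*2)) = sqrt(359631069 + (-60 - 12)) = sqrt(359631069 - 72) = sqrt(359630997) = 11*sqrt(2972157) ≈ 18964.)
1/T = 1/(11*sqrt(2972157)) = sqrt(2972157)/32693727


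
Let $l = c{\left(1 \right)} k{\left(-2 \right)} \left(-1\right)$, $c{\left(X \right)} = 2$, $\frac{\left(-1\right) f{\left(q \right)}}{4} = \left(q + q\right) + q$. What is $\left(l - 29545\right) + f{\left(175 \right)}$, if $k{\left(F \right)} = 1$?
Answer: $-31647$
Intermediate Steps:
$f{\left(q \right)} = - 12 q$ ($f{\left(q \right)} = - 4 \left(\left(q + q\right) + q\right) = - 4 \left(2 q + q\right) = - 4 \cdot 3 q = - 12 q$)
$l = -2$ ($l = 2 \cdot 1 \left(-1\right) = 2 \left(-1\right) = -2$)
$\left(l - 29545\right) + f{\left(175 \right)} = \left(-2 - 29545\right) - 2100 = -29547 - 2100 = -31647$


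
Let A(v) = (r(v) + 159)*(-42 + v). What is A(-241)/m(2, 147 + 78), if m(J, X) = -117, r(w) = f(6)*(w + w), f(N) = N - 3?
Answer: -3113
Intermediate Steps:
f(N) = -3 + N
r(w) = 6*w (r(w) = (-3 + 6)*(w + w) = 3*(2*w) = 6*w)
A(v) = (-42 + v)*(159 + 6*v) (A(v) = (6*v + 159)*(-42 + v) = (159 + 6*v)*(-42 + v) = (-42 + v)*(159 + 6*v))
A(-241)/m(2, 147 + 78) = (-6678 - 93*(-241) + 6*(-241)²)/(-117) = (-6678 + 22413 + 6*58081)*(-1/117) = (-6678 + 22413 + 348486)*(-1/117) = 364221*(-1/117) = -3113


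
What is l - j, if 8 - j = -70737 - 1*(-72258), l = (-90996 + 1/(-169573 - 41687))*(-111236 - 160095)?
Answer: 5216017256819471/211260 ≈ 2.4690e+10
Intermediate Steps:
l = 5216016937183091/211260 (l = (-90996 + 1/(-211260))*(-271331) = (-90996 - 1/211260)*(-271331) = -19223814961/211260*(-271331) = 5216016937183091/211260 ≈ 2.4690e+10)
j = -1513 (j = 8 - (-70737 - 1*(-72258)) = 8 - (-70737 + 72258) = 8 - 1*1521 = 8 - 1521 = -1513)
l - j = 5216016937183091/211260 - 1*(-1513) = 5216016937183091/211260 + 1513 = 5216017256819471/211260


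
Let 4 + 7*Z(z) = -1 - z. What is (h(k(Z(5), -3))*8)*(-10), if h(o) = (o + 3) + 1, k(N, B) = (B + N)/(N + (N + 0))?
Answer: -444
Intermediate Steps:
Z(z) = -5/7 - z/7 (Z(z) = -4/7 + (-1 - z)/7 = -4/7 + (-⅐ - z/7) = -5/7 - z/7)
k(N, B) = (B + N)/(2*N) (k(N, B) = (B + N)/(N + N) = (B + N)/((2*N)) = (B + N)*(1/(2*N)) = (B + N)/(2*N))
h(o) = 4 + o (h(o) = (3 + o) + 1 = 4 + o)
(h(k(Z(5), -3))*8)*(-10) = ((4 + (-3 + (-5/7 - ⅐*5))/(2*(-5/7 - ⅐*5)))*8)*(-10) = ((4 + (-3 + (-5/7 - 5/7))/(2*(-5/7 - 5/7)))*8)*(-10) = ((4 + (-3 - 10/7)/(2*(-10/7)))*8)*(-10) = ((4 + (½)*(-7/10)*(-31/7))*8)*(-10) = ((4 + 31/20)*8)*(-10) = ((111/20)*8)*(-10) = (222/5)*(-10) = -444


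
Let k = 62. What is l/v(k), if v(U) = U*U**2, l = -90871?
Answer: -90871/238328 ≈ -0.38129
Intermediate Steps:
v(U) = U**3
l/v(k) = -90871/(62**3) = -90871/238328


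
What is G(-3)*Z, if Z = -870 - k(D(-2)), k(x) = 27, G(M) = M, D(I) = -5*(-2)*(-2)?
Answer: 2691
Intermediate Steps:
D(I) = -20 (D(I) = 10*(-2) = -20)
Z = -897 (Z = -870 - 1*27 = -870 - 27 = -897)
G(-3)*Z = -3*(-897) = 2691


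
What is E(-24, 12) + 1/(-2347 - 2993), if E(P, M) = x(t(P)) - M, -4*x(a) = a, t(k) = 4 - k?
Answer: -101461/5340 ≈ -19.000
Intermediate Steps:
x(a) = -a/4
E(P, M) = -1 - M + P/4 (E(P, M) = -(4 - P)/4 - M = (-1 + P/4) - M = -1 - M + P/4)
E(-24, 12) + 1/(-2347 - 2993) = (-1 - 1*12 + (¼)*(-24)) + 1/(-2347 - 2993) = (-1 - 12 - 6) + 1/(-5340) = -19 - 1/5340 = -101461/5340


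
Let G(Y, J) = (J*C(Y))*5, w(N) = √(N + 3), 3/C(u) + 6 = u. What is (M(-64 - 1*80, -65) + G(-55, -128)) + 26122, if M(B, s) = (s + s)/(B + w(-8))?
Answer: 33090545162/1265201 + 130*I*√5/20741 ≈ 26154.0 + 0.014015*I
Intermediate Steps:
C(u) = 3/(-6 + u)
w(N) = √(3 + N)
M(B, s) = 2*s/(B + I*√5) (M(B, s) = (s + s)/(B + √(3 - 8)) = (2*s)/(B + √(-5)) = (2*s)/(B + I*√5) = 2*s/(B + I*√5))
G(Y, J) = 15*J/(-6 + Y) (G(Y, J) = (J*(3/(-6 + Y)))*5 = (3*J/(-6 + Y))*5 = 15*J/(-6 + Y))
(M(-64 - 1*80, -65) + G(-55, -128)) + 26122 = (2*(-65)/((-64 - 1*80) + I*√5) + 15*(-128)/(-6 - 55)) + 26122 = (2*(-65)/((-64 - 80) + I*√5) + 15*(-128)/(-61)) + 26122 = (2*(-65)/(-144 + I*√5) + 15*(-128)*(-1/61)) + 26122 = (-130/(-144 + I*√5) + 1920/61) + 26122 = (1920/61 - 130/(-144 + I*√5)) + 26122 = 1595362/61 - 130/(-144 + I*√5)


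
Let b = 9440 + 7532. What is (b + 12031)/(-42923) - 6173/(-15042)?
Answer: -171299447/645647766 ≈ -0.26531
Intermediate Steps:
b = 16972
(b + 12031)/(-42923) - 6173/(-15042) = (16972 + 12031)/(-42923) - 6173/(-15042) = 29003*(-1/42923) - 6173*(-1/15042) = -29003/42923 + 6173/15042 = -171299447/645647766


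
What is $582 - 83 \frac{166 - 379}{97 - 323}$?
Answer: $\frac{113853}{226} \approx 503.77$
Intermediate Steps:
$582 - 83 \frac{166 - 379}{97 - 323} = 582 - 83 \left(- \frac{213}{-226}\right) = 582 - 83 \left(\left(-213\right) \left(- \frac{1}{226}\right)\right) = 582 - \frac{17679}{226} = \frac{113853}{226}$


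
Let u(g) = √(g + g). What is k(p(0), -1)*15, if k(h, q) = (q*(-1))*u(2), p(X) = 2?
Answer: 30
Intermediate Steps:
u(g) = √2*√g (u(g) = √(2*g) = √2*√g)
k(h, q) = -2*q (k(h, q) = (q*(-1))*(√2*√2) = -q*2 = -2*q)
k(p(0), -1)*15 = -2*(-1)*15 = 2*15 = 30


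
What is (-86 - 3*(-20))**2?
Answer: 676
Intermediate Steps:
(-86 - 3*(-20))**2 = (-86 + 60)**2 = (-26)**2 = 676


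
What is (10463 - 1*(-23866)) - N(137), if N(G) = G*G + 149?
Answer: 15411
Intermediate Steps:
N(G) = 149 + G² (N(G) = G² + 149 = 149 + G²)
(10463 - 1*(-23866)) - N(137) = (10463 - 1*(-23866)) - (149 + 137²) = (10463 + 23866) - (149 + 18769) = 34329 - 1*18918 = 34329 - 18918 = 15411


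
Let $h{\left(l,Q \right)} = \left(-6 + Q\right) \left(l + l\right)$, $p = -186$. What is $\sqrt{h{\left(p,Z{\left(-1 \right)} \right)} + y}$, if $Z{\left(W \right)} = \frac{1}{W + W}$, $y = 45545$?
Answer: $\sqrt{47963} \approx 219.0$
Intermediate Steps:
$Z{\left(W \right)} = \frac{1}{2 W}$
$h{\left(l,Q \right)} = 2 l \left(-6 + Q\right)$ ($h{\left(l,Q \right)} = \left(-6 + Q\right) 2 l = 2 l \left(-6 + Q\right)$)
$\sqrt{h{\left(p,Z{\left(-1 \right)} \right)} + y} = \sqrt{2 \left(-186\right) \left(-6 + \frac{1}{2 \left(-1\right)}\right) + 45545} = \sqrt{2 \left(-186\right) \left(-6 + \frac{1}{2} \left(-1\right)\right) + 45545} = \sqrt{2 \left(-186\right) \left(-6 - \frac{1}{2}\right) + 45545} = \sqrt{2 \left(-186\right) \left(- \frac{13}{2}\right) + 45545} = \sqrt{2418 + 45545} = \sqrt{47963}$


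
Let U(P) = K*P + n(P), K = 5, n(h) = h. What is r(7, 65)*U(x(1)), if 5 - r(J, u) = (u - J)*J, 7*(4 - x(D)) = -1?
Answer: -69774/7 ≈ -9967.7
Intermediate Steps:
x(D) = 29/7 (x(D) = 4 - 1/7*(-1) = 4 + 1/7 = 29/7)
U(P) = 6*P (U(P) = 5*P + P = 6*P)
r(J, u) = 5 - J*(u - J) (r(J, u) = 5 - (u - J)*J = 5 - J*(u - J))
r(7, 65)*U(x(1)) = (5 + 7**2 - 1*7*65)*(6*(29/7)) = (5 + 49 - 455)*(174/7) = -401*174/7 = -69774/7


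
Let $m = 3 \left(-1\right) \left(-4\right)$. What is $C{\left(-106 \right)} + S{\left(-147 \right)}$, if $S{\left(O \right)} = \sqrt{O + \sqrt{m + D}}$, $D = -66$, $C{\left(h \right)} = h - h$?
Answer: $\sqrt{-147 + 3 i \sqrt{6}} \approx 0.30295 + 12.128 i$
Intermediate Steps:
$C{\left(h \right)} = 0$
$m = 12$ ($m = \left(-3\right) \left(-4\right) = 12$)
$S{\left(O \right)} = \sqrt{O + 3 i \sqrt{6}}$ ($S{\left(O \right)} = \sqrt{O + \sqrt{12 - 66}} = \sqrt{O + \sqrt{-54}} = \sqrt{O + 3 i \sqrt{6}}$)
$C{\left(-106 \right)} + S{\left(-147 \right)} = 0 + \sqrt{-147 + 3 i \sqrt{6}} = \sqrt{-147 + 3 i \sqrt{6}}$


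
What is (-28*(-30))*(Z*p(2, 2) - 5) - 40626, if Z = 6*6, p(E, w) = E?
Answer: 15654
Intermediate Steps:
Z = 36
(-28*(-30))*(Z*p(2, 2) - 5) - 40626 = (-28*(-30))*(36*2 - 5) - 40626 = 840*(72 - 5) - 40626 = 840*67 - 40626 = 56280 - 40626 = 15654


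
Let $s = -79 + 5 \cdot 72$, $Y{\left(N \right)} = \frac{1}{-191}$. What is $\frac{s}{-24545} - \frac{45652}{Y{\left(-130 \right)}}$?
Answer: $\frac{214020912659}{24545} \approx 8.7195 \cdot 10^{6}$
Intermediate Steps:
$Y{\left(N \right)} = - \frac{1}{191}$
$s = 281$ ($s = -79 + 360 = 281$)
$\frac{s}{-24545} - \frac{45652}{Y{\left(-130 \right)}} = \frac{281}{-24545} - \frac{45652}{- \frac{1}{191}} = 281 \left(- \frac{1}{24545}\right) - -8719532 = - \frac{281}{24545} + 8719532 = \frac{214020912659}{24545}$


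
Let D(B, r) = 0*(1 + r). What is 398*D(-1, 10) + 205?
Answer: 205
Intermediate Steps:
D(B, r) = 0
398*D(-1, 10) + 205 = 398*0 + 205 = 0 + 205 = 205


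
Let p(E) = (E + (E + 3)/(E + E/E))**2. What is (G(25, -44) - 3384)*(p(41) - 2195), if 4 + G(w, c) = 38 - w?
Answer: 70614750/49 ≈ 1.4411e+6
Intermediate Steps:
G(w, c) = 34 - w (G(w, c) = -4 + (38 - w) = 34 - w)
p(E) = (E + (3 + E)/(1 + E))**2 (p(E) = (E + (3 + E)/(E + 1))**2 = (E + (3 + E)/(1 + E))**2)
(G(25, -44) - 3384)*(p(41) - 2195) = ((34 - 1*25) - 3384)*((3 + 41**2 + 2*41)**2/(1 + 41)**2 - 2195) = ((34 - 25) - 3384)*((3 + 1681 + 82)**2/42**2 - 2195) = (9 - 3384)*((1/1764)*1766**2 - 2195) = -3375*((1/1764)*3118756 - 2195) = -3375*(779689/441 - 2195) = -3375*(-188306/441) = 70614750/49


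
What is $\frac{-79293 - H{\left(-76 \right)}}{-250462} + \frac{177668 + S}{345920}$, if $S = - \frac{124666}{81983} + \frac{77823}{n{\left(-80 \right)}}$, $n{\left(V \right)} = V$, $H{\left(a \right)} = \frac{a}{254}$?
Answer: $\frac{29854490791088828047}{36083199138635545600} \approx 0.82738$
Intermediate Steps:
$H{\left(a \right)} = \frac{a}{254}$ ($H{\left(a \right)} = a \frac{1}{254} = \frac{a}{254}$)
$S = - \frac{6390136289}{6558640}$ ($S = - \frac{124666}{81983} + \frac{77823}{-80} = \left(-124666\right) \frac{1}{81983} + 77823 \left(- \frac{1}{80}\right) = - \frac{124666}{81983} - \frac{77823}{80} = - \frac{6390136289}{6558640} \approx -974.31$)
$\frac{-79293 - H{\left(-76 \right)}}{-250462} + \frac{177668 + S}{345920} = \frac{-79293 - \frac{1}{254} \left(-76\right)}{-250462} + \frac{177668 - \frac{6390136289}{6558640}}{345920} = \left(-79293 - - \frac{38}{127}\right) \left(- \frac{1}{250462}\right) + \frac{1158870315231}{6558640} \cdot \frac{1}{345920} = \left(-79293 + \frac{38}{127}\right) \left(- \frac{1}{250462}\right) + \frac{1158870315231}{2268764748800} = \left(- \frac{10070173}{127}\right) \left(- \frac{1}{250462}\right) + \frac{1158870315231}{2268764748800} = \frac{10070173}{31808674} + \frac{1158870315231}{2268764748800} = \frac{29854490791088828047}{36083199138635545600}$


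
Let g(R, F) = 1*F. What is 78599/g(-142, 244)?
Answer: 78599/244 ≈ 322.13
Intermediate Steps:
g(R, F) = F
78599/g(-142, 244) = 78599/244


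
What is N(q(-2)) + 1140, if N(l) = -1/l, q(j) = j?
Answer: 2281/2 ≈ 1140.5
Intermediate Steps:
N(q(-2)) + 1140 = -1/(-2) + 1140 = -1*(-1/2) + 1140 = 1/2 + 1140 = 2281/2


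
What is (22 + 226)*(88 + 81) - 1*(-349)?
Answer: 42261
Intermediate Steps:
(22 + 226)*(88 + 81) - 1*(-349) = 248*169 + 349 = 41912 + 349 = 42261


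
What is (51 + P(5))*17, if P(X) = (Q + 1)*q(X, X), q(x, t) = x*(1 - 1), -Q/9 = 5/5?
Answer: 867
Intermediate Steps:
Q = -9 (Q = -45/5 = -9*1 = -9)
q(x, t) = 0 (q(x, t) = x*0 = 0)
P(X) = 0 (P(X) = (-9 + 1)*0 = -8*0 = 0)
(51 + P(5))*17 = (51 + 0)*17 = 51*17 = 867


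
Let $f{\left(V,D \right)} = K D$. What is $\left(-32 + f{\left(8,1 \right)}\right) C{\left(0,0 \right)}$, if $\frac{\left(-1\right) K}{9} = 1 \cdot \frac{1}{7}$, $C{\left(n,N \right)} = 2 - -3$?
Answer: $- \frac{1165}{7} \approx -166.43$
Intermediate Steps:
$C{\left(n,N \right)} = 5$ ($C{\left(n,N \right)} = 2 + 3 = 5$)
$K = - \frac{9}{7}$ ($K = - 9 \cdot 1 \cdot \frac{1}{7} = \left(-9\right) \frac{1}{7} = - \frac{9}{7} \approx -1.2857$)
$f{\left(V,D \right)} = - \frac{9 D}{7}$
$\left(-32 + f{\left(8,1 \right)}\right) C{\left(0,0 \right)} = \left(-32 - \frac{9}{7}\right) 5 = \left(- \frac{233}{7}\right) 5 = - \frac{1165}{7}$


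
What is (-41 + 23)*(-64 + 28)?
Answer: 648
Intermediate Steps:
(-41 + 23)*(-64 + 28) = -18*(-36) = 648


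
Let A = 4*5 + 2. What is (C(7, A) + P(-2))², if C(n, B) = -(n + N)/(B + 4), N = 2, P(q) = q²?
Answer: 9025/676 ≈ 13.351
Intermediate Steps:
A = 22 (A = 20 + 2 = 22)
C(n, B) = -(2 + n)/(4 + B) (C(n, B) = -(n + 2)/(B + 4) = -(2 + n)/(4 + B))
(C(7, A) + P(-2))² = ((-2 - 1*7)/(4 + 22) + (-2)²)² = ((-2 - 7)/26 + 4)² = ((1/26)*(-9) + 4)² = (-9/26 + 4)² = (95/26)² = 9025/676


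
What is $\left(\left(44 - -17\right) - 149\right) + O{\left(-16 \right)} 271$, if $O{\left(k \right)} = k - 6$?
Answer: $-6050$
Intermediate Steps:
$O{\left(k \right)} = -6 + k$ ($O{\left(k \right)} = k - 6 = -6 + k$)
$\left(\left(44 - -17\right) - 149\right) + O{\left(-16 \right)} 271 = \left(\left(44 - -17\right) - 149\right) + \left(-6 - 16\right) 271 = \left(\left(44 + 17\right) - 149\right) - 5962 = \left(61 - 149\right) - 5962 = -88 - 5962 = -6050$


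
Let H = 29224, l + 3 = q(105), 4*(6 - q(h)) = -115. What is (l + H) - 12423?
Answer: 67331/4 ≈ 16833.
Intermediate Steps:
q(h) = 139/4 (q(h) = 6 - 1/4*(-115) = 6 + 115/4 = 139/4)
l = 127/4 (l = -3 + 139/4 = 127/4 ≈ 31.750)
(l + H) - 12423 = (127/4 + 29224) - 12423 = 117023/4 - 12423 = 67331/4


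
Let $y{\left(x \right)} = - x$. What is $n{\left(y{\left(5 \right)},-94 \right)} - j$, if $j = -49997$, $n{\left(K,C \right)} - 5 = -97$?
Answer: $49905$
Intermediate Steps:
$n{\left(K,C \right)} = -92$ ($n{\left(K,C \right)} = 5 - 97 = -92$)
$n{\left(y{\left(5 \right)},-94 \right)} - j = -92 - -49997 = -92 + 49997 = 49905$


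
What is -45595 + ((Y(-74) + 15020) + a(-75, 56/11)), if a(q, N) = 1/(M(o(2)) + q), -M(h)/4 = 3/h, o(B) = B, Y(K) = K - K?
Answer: -2476576/81 ≈ -30575.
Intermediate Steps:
Y(K) = 0
M(h) = -12/h
a(q, N) = 1/(-6 + q) (a(q, N) = 1/(-12/2 + q) = 1/(-12*1/2 + q) = 1/(-6 + q))
-45595 + ((Y(-74) + 15020) + a(-75, 56/11)) = -45595 + ((0 + 15020) + 1/(-6 - 75)) = -45595 + (15020 + 1/(-81)) = -45595 + (15020 - 1/81) = -45595 + 1216619/81 = -2476576/81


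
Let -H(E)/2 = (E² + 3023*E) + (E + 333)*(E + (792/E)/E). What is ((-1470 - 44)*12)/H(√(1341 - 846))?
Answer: -1067370/430405291 + 21180860*√55/1291215873 ≈ 0.11917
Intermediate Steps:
H(E) = -6046*E - 2*E² - 2*(333 + E)*(E + 792/E²) (H(E) = -2*((E² + 3023*E) + (E + 333)*(E + (792/E)/E)) = -2*((E² + 3023*E) + (333 + E)*(E + 792/E²)) = -2*(E² + 3023*E + (333 + E)*(E + 792/E²)) = -6046*E - 2*E² - 2*(333 + E)*(E + 792/E²))
((-1470 - 44)*12)/H(√(1341 - 846)) = ((-1470 - 44)*12)/((4*(-131868 - 396*√(1341 - 846) + (√(1341 - 846))³*(-1678 - √(1341 - 846)))/(√(1341 - 846))²)) = (-1514*12)/((4*(-131868 - 1188*√55 + (√495)³*(-1678 - √495))/(√495)²)) = -18168*495/(4*(-131868 - 1188*√55 + (3*√55)³*(-1678 - 3*√55))) = -18168*495/(4*(-131868 - 1188*√55 + (1485*√55)*(-1678 - 3*√55))) = -18168*495/(4*(-131868 - 1188*√55 + 1485*√55*(-1678 - 3*√55))) = -18168/(-5328/5 - 48*√55/5 + 12*√55*(-1678 - 3*√55))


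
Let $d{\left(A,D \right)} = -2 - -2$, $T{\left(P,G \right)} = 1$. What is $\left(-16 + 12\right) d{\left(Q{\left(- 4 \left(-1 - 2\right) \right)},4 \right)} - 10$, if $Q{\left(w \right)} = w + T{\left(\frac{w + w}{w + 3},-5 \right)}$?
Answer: $-10$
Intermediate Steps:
$Q{\left(w \right)} = 1 + w$ ($Q{\left(w \right)} = w + 1 = 1 + w$)
$d{\left(A,D \right)} = 0$ ($d{\left(A,D \right)} = -2 + 2 = 0$)
$\left(-16 + 12\right) d{\left(Q{\left(- 4 \left(-1 - 2\right) \right)},4 \right)} - 10 = \left(-16 + 12\right) 0 - 10 = \left(-4\right) 0 - 10 = 0 - 10 = -10$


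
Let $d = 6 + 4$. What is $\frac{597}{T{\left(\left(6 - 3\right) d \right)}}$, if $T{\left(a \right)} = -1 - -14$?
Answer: $\frac{597}{13} \approx 45.923$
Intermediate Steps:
$d = 10$
$T{\left(a \right)} = 13$ ($T{\left(a \right)} = -1 + 14 = 13$)
$\frac{597}{T{\left(\left(6 - 3\right) d \right)}} = \frac{597}{13}$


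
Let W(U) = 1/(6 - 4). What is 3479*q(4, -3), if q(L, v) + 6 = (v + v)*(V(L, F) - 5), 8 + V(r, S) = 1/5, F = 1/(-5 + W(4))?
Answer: 1231566/5 ≈ 2.4631e+5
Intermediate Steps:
W(U) = 1/2
F = -2/9 (F = 1/(-5 + 1/2) = 1/(-9/2) = -2/9 ≈ -0.22222)
V(r, S) = -39/5 (V(r, S) = -8 + 1/5 = -39/5)
q(L, v) = -6 - 128*v/5 (q(L, v) = -6 + (v + v)*(-39/5 - 5) = -6 + (2*v)*(-64/5) = -6 - 128*v/5)
3479*q(4, -3) = 3479*(-6 - 128/5*(-3)) = 3479*(-6 + 384/5) = 3479*(354/5) = 1231566/5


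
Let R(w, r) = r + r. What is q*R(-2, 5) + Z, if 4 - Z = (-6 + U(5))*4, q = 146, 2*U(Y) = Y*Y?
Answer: 1438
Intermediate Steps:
U(Y) = Y²/2 (U(Y) = (Y*Y)/2 = Y²/2)
R(w, r) = 2*r
Z = -22 (Z = 4 - (-6 + (½)*5²)*4 = 4 - (-6 + (½)*25)*4 = 4 - (-6 + 25/2)*4 = 4 - 13*4/2 = 4 - 1*26 = 4 - 26 = -22)
q*R(-2, 5) + Z = 146*(2*5) - 22 = 146*10 - 22 = 1460 - 22 = 1438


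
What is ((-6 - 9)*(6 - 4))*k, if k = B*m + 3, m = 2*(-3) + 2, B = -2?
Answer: -330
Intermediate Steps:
m = -4 (m = -6 + 2 = -4)
k = 11 (k = -2*(-4) + 3 = 8 + 3 = 11)
((-6 - 9)*(6 - 4))*k = ((-6 - 9)*(6 - 4))*11 = -15*2*11 = -30*11 = -330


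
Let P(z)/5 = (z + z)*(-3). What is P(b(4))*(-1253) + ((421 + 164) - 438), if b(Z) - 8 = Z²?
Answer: 902307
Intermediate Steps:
b(Z) = 8 + Z²
P(z) = -30*z (P(z) = 5*((z + z)*(-3)) = 5*((2*z)*(-3)) = 5*(-6*z) = -30*z)
P(b(4))*(-1253) + ((421 + 164) - 438) = -30*(8 + 4²)*(-1253) + ((421 + 164) - 438) = -30*(8 + 16)*(-1253) + (585 - 438) = -30*24*(-1253) + 147 = -720*(-1253) + 147 = 902160 + 147 = 902307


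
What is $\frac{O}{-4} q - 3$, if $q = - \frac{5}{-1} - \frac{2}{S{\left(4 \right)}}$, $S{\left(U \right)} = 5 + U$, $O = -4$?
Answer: $\frac{16}{9} \approx 1.7778$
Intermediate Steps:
$q = \frac{43}{9}$ ($q = - \frac{5}{-1} - \frac{2}{5 + 4} = \left(-5\right) \left(-1\right) - \frac{2}{9} = 5 - \frac{2}{9} = \frac{43}{9} \approx 4.7778$)
$\frac{O}{-4} q - 3 = - \frac{4}{-4} \cdot \frac{43}{9} - 3 = \left(-4\right) \left(- \frac{1}{4}\right) \frac{43}{9} - 3 = 1 \cdot \frac{43}{9} - 3 = \frac{43}{9} - 3 = \frac{16}{9}$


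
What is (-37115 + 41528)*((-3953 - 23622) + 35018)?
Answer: 32845959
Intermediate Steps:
(-37115 + 41528)*((-3953 - 23622) + 35018) = 4413*(-27575 + 35018) = 4413*7443 = 32845959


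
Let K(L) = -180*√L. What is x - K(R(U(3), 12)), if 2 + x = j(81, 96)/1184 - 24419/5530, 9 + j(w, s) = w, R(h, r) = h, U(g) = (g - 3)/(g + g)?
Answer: -2600561/409220 ≈ -6.3549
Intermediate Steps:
U(g) = (-3 + g)/(2*g) (U(g) = (-3 + g)/((2*g)) = (-3 + g)*(1/(2*g)) = (-3 + g)/(2*g))
j(w, s) = -9 + w
x = -2600561/409220 (x = -2 + ((-9 + 81)/1184 - 24419/5530) = -2 + (72*(1/1184) - 24419*1/5530) = -2 + (9/148 - 24419/5530) = -2 - 1782121/409220 = -2600561/409220 ≈ -6.3549)
x - K(R(U(3), 12)) = -2600561/409220 - (-180)*√((½)*(-3 + 3)/3) = -2600561/409220 - (-180)*√((½)*(⅓)*0) = -2600561/409220 - (-180)*√0 = -2600561/409220 - (-180)*0 = -2600561/409220 - 1*0 = -2600561/409220 + 0 = -2600561/409220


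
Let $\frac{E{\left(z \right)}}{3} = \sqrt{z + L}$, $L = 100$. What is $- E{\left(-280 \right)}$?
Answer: $- 18 i \sqrt{5} \approx - 40.249 i$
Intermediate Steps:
$E{\left(z \right)} = 3 \sqrt{100 + z}$ ($E{\left(z \right)} = 3 \sqrt{z + 100} = 3 \sqrt{100 + z}$)
$- E{\left(-280 \right)} = - 3 \sqrt{100 - 280} = - 3 \sqrt{-180} = - 3 \cdot 6 i \sqrt{5} = - 18 i \sqrt{5}$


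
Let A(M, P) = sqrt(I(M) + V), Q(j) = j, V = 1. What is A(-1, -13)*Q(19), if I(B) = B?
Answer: 0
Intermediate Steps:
A(M, P) = sqrt(1 + M) (A(M, P) = sqrt(M + 1) = sqrt(1 + M))
A(-1, -13)*Q(19) = sqrt(1 - 1)*19 = sqrt(0)*19 = 0*19 = 0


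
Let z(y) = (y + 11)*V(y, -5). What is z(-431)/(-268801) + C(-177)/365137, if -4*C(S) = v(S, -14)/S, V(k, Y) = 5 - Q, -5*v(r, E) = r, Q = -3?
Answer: 24537475201/1962983814740 ≈ 0.012500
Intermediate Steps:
v(r, E) = -r/5
V(k, Y) = 8 (V(k, Y) = 5 - 1*(-3) = 5 + 3 = 8)
C(S) = 1/20 (C(S) = -(-S/5)/(4*S) = -¼*(-⅕) = 1/20)
z(y) = 88 + 8*y (z(y) = (y + 11)*8 = (11 + y)*8 = 88 + 8*y)
z(-431)/(-268801) + C(-177)/365137 = (88 + 8*(-431))/(-268801) + (1/20)/365137 = (88 - 3448)*(-1/268801) + (1/20)*(1/365137) = -3360*(-1/268801) + 1/7302740 = 3360/268801 + 1/7302740 = 24537475201/1962983814740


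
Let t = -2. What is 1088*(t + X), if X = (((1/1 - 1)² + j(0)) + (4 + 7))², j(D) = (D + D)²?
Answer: 129472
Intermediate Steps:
j(D) = 4*D² (j(D) = (2*D)² = 4*D²)
X = 121 (X = (((1/1 - 1)² + 4*0²) + (4 + 7))² = (((1*1 - 1)² + 4*0) + 11)² = (((1 - 1)² + 0) + 11)² = ((0² + 0) + 11)² = ((0 + 0) + 11)² = (0 + 11)² = 11² = 121)
1088*(t + X) = 1088*(-2 + 121) = 1088*119 = 129472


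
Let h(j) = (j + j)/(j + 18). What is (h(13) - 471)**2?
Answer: 212430625/961 ≈ 2.2105e+5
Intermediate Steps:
h(j) = 2*j/(18 + j) (h(j) = (2*j)/(18 + j) = 2*j/(18 + j))
(h(13) - 471)**2 = (2*13/(18 + 13) - 471)**2 = (2*13/31 - 471)**2 = (2*13*(1/31) - 471)**2 = (26/31 - 471)**2 = (-14575/31)**2 = 212430625/961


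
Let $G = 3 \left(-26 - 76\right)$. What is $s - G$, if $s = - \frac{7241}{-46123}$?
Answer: $\frac{14120879}{46123} \approx 306.16$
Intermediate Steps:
$s = \frac{7241}{46123}$ ($s = \left(-7241\right) \left(- \frac{1}{46123}\right) = \frac{7241}{46123} \approx 0.15699$)
$G = -306$ ($G = 3 \left(-26 - 76\right) = 3 \left(-102\right) = -306$)
$s - G = \frac{7241}{46123} - -306 = \frac{7241}{46123} + 306 = \frac{14120879}{46123}$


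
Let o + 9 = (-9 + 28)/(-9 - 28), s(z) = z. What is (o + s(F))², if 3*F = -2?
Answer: 1276900/12321 ≈ 103.64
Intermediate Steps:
F = -⅔ (F = (⅓)*(-2) = -⅔ ≈ -0.66667)
o = -352/37 (o = -9 + (-9 + 28)/(-9 - 28) = -9 + 19/(-37) = -9 + 19*(-1/37) = -9 - 19/37 = -352/37 ≈ -9.5135)
(o + s(F))² = (-352/37 - ⅔)² = (-1130/111)² = 1276900/12321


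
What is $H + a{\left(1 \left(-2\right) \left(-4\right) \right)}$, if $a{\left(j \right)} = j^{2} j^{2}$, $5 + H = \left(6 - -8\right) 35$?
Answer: $4581$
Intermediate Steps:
$H = 485$ ($H = -5 + \left(6 - -8\right) 35 = -5 + \left(6 + \left(-7 + 15\right)\right) 35 = -5 + \left(6 + 8\right) 35 = -5 + 14 \cdot 35 = -5 + 490 = 485$)
$a{\left(j \right)} = j^{4}$
$H + a{\left(1 \left(-2\right) \left(-4\right) \right)} = 485 + \left(1 \left(-2\right) \left(-4\right)\right)^{4} = 485 + \left(\left(-2\right) \left(-4\right)\right)^{4} = 485 + 8^{4} = 485 + 4096 = 4581$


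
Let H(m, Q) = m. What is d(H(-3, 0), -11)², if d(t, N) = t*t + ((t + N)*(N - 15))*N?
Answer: 15960025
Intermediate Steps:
d(t, N) = t² + N*(-15 + N)*(N + t) (d(t, N) = t² + ((N + t)*(-15 + N))*N = t² + ((-15 + N)*(N + t))*N = t² + N*(-15 + N)*(N + t))
d(H(-3, 0), -11)² = ((-11)³ + (-3)² - 15*(-11)² - 3*(-11)² - 15*(-11)*(-3))² = (-1331 + 9 - 15*121 - 3*121 - 495)² = (-1331 + 9 - 1815 - 363 - 495)² = (-3995)² = 15960025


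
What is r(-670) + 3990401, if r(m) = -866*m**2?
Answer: -384756999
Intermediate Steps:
r(-670) + 3990401 = -866*(-670)**2 + 3990401 = -866*448900 + 3990401 = -388747400 + 3990401 = -384756999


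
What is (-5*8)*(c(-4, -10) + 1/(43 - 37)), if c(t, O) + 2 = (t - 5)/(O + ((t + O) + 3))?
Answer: 1180/21 ≈ 56.190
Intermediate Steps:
c(t, O) = -2 + (-5 + t)/(3 + t + 2*O) (c(t, O) = -2 + (t - 5)/(O + ((t + O) + 3)) = -2 + (-5 + t)/(O + ((O + t) + 3)) = -2 + (-5 + t)/(O + (3 + O + t)) = -2 + (-5 + t)/(3 + t + 2*O))
(-5*8)*(c(-4, -10) + 1/(43 - 37)) = (-5*8)*((-11 - 1*(-4) - 4*(-10))/(3 - 4 + 2*(-10)) + 1/(43 - 37)) = -40*((-11 + 4 + 40)/(3 - 4 - 20) + 1/6) = -40*(33/(-21) + ⅙) = -40*(-1/21*33 + ⅙) = -40*(-11/7 + ⅙) = -40*(-59/42) = 1180/21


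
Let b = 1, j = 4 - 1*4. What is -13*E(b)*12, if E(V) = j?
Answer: 0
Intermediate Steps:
j = 0 (j = 4 - 4 = 0)
E(V) = 0
-13*E(b)*12 = -13*0*12 = 0*12 = 0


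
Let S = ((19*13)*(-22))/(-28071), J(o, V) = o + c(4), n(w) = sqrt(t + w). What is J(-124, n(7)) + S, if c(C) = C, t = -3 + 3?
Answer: -3363086/28071 ≈ -119.81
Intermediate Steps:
t = 0
n(w) = sqrt(w) (n(w) = sqrt(0 + w) = sqrt(w))
J(o, V) = 4 + o (J(o, V) = o + 4 = 4 + o)
S = 5434/28071 (S = (247*(-22))*(-1/28071) = -5434*(-1/28071) = 5434/28071 ≈ 0.19358)
J(-124, n(7)) + S = (4 - 124) + 5434/28071 = -120 + 5434/28071 = -3363086/28071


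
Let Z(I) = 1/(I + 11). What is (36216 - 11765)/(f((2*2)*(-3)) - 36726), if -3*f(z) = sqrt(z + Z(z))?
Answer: -8081886834/12139191697 + 73353*I*sqrt(13)/12139191697 ≈ -0.66577 + 2.1787e-5*I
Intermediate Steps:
Z(I) = 1/(11 + I)
f(z) = -sqrt(z + 1/(11 + z))/3
(36216 - 11765)/(f((2*2)*(-3)) - 36726) = (36216 - 11765)/(-sqrt(1 + ((2*2)*(-3))*(11 + (2*2)*(-3)))*(I/sqrt(-11 - 1*2*2*(-3)))/3 - 36726) = 24451/(-I*sqrt(1 + (4*(-3))*(11 + 4*(-3)))/3 - 36726) = 24451/(-I*sqrt(1 - 12*(11 - 12))/3 - 36726) = 24451/(-I*sqrt(1 - 12*(-1))/3 - 36726) = 24451/(-I*sqrt(1 + 12)/3 - 36726) = 24451/(-I*sqrt(13)/3 - 36726) = 24451/(-36726 - I*sqrt(13)/3)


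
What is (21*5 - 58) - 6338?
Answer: -6291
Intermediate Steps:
(21*5 - 58) - 6338 = (105 - 58) - 6338 = 47 - 6338 = -6291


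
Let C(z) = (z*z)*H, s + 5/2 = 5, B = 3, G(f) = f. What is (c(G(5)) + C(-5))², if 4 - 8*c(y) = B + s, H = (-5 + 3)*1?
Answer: 644809/256 ≈ 2518.8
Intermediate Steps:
s = 5/2 (s = -5/2 + 5 = 5/2 ≈ 2.5000)
H = -2 (H = -2*1 = -2)
c(y) = -3/16 (c(y) = ½ - (3 + 5/2)/8 = ½ - ⅛*11/2 = ½ - 11/16 = -3/16)
C(z) = -2*z² (C(z) = (z*z)*(-2) = z²*(-2) = -2*z²)
(c(G(5)) + C(-5))² = (-3/16 - 2*(-5)²)² = (-3/16 - 2*25)² = (-3/16 - 50)² = (-803/16)² = 644809/256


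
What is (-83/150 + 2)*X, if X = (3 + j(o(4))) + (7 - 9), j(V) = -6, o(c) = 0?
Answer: -217/30 ≈ -7.2333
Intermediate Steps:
X = -5 (X = (3 - 6) + (7 - 9) = -3 - 2 = -5)
(-83/150 + 2)*X = (-83/150 + 2)*(-5) = (217/150)*(-5) = -217/30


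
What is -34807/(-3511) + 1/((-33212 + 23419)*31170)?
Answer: 10624760519159/1071725060910 ≈ 9.9137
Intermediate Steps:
-34807/(-3511) + 1/((-33212 + 23419)*31170) = -34807*(-1/3511) + (1/31170)/(-9793) = 34807/3511 - 1/9793*1/31170 = 34807/3511 - 1/305247810 = 10624760519159/1071725060910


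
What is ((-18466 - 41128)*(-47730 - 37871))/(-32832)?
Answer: -2550652997/16416 ≈ -1.5538e+5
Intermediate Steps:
((-18466 - 41128)*(-47730 - 37871))/(-32832) = -59594*(-85601)*(-1/32832) = 5101305994*(-1/32832) = -2550652997/16416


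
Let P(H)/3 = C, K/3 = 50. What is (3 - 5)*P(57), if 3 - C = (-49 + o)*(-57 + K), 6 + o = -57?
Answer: -62514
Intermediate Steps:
o = -63 (o = -6 - 57 = -63)
K = 150 (K = 3*50 = 150)
C = 10419 (C = 3 - (-49 - 63)*(-57 + 150) = 3 - (-112)*93 = 3 - 1*(-10416) = 3 + 10416 = 10419)
P(H) = 31257 (P(H) = 3*10419 = 31257)
(3 - 5)*P(57) = (3 - 5)*31257 = -2*31257 = -62514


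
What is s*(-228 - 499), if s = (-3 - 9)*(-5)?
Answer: -43620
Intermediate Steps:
s = 60 (s = -12*(-5) = 60)
s*(-228 - 499) = 60*(-228 - 499) = 60*(-727) = -43620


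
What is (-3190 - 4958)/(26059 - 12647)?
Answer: -291/479 ≈ -0.60752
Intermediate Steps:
(-3190 - 4958)/(26059 - 12647) = -8148/13412 = -8148*1/13412 = -291/479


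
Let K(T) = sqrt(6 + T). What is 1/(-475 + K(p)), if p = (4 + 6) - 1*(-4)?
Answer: -95/45121 - 2*sqrt(5)/225605 ≈ -0.0021253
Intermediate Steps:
p = 14 (p = 10 + 4 = 14)
1/(-475 + K(p)) = 1/(-475 + sqrt(6 + 14)) = 1/(-475 + sqrt(20)) = 1/(-475 + 2*sqrt(5))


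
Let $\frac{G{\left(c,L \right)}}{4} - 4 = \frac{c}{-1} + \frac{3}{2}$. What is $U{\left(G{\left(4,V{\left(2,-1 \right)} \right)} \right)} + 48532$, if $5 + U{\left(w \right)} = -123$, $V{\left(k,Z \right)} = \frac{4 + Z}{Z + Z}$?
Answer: $48404$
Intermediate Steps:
$V{\left(k,Z \right)} = \frac{4 + Z}{2 Z}$
$G{\left(c,L \right)} = 22 - 4 c$ ($G{\left(c,L \right)} = 16 + 4 \left(\frac{c}{-1} + \frac{3}{2}\right) = 16 + 4 \left(c \left(-1\right) + 3 \cdot \frac{1}{2}\right) = 16 + 4 \left(- c + \frac{3}{2}\right) = 16 + 4 \left(\frac{3}{2} - c\right) = 16 - \left(-6 + 4 c\right) = 22 - 4 c$)
$U{\left(w \right)} = -128$ ($U{\left(w \right)} = -5 - 123 = -128$)
$U{\left(G{\left(4,V{\left(2,-1 \right)} \right)} \right)} + 48532 = -128 + 48532 = 48404$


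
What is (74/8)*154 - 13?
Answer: 2823/2 ≈ 1411.5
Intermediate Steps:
(74/8)*154 - 13 = (74*(1/8))*154 - 13 = (37/4)*154 - 13 = 2849/2 - 13 = 2823/2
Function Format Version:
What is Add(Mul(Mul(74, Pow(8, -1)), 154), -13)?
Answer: Rational(2823, 2) ≈ 1411.5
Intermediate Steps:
Add(Mul(Mul(74, Pow(8, -1)), 154), -13) = Add(Mul(Mul(74, Rational(1, 8)), 154), -13) = Add(Mul(Rational(37, 4), 154), -13) = Add(Rational(2849, 2), -13) = Rational(2823, 2)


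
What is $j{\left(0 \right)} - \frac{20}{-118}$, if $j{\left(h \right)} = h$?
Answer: $\frac{10}{59} \approx 0.16949$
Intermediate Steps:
$j{\left(0 \right)} - \frac{20}{-118} = 0 - \frac{20}{-118} = 0 - - \frac{10}{59} = 0 + \frac{10}{59} = \frac{10}{59}$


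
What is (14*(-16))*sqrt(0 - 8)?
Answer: -448*I*sqrt(2) ≈ -633.57*I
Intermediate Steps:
(14*(-16))*sqrt(0 - 8) = -448*I*sqrt(2)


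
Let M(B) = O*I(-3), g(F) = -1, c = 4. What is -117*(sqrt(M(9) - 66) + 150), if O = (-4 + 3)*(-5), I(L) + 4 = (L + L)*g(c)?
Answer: -17550 - 234*I*sqrt(14) ≈ -17550.0 - 875.55*I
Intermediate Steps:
I(L) = -4 - 2*L (I(L) = -4 + (L + L)*(-1) = -4 + (2*L)*(-1) = -4 - 2*L)
O = 5 (O = -1*(-5) = 5)
M(B) = 10 (M(B) = 5*(-4 - 2*(-3)) = 5*(-4 + 6) = 5*2 = 10)
-117*(sqrt(M(9) - 66) + 150) = -117*(sqrt(10 - 66) + 150) = -117*(sqrt(-56) + 150) = -117*(2*I*sqrt(14) + 150) = -117*(150 + 2*I*sqrt(14)) = -17550 - 234*I*sqrt(14)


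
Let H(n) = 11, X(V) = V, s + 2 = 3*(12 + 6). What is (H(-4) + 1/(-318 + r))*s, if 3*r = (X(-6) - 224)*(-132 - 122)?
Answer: 16435354/28733 ≈ 572.00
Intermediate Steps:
s = 52 (s = -2 + 3*(12 + 6) = -2 + 3*18 = -2 + 54 = 52)
r = 58420/3 (r = ((-6 - 224)*(-132 - 122))/3 = (-230*(-254))/3 = (1/3)*58420 = 58420/3 ≈ 19473.)
(H(-4) + 1/(-318 + r))*s = (11 + 1/(-318 + 58420/3))*52 = (11 + 1/(57466/3))*52 = (11 + 3/57466)*52 = (632129/57466)*52 = 16435354/28733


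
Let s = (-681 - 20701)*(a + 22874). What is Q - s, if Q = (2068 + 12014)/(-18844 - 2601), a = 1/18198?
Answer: 95435545020293117/195128055 ≈ 4.8909e+8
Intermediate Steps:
a = 1/18198 ≈ 5.4951e-5
Q = -14082/21445 (Q = 14082/(-21445) = 14082*(-1/21445) = -14082/21445 ≈ -0.65666)
s = -4450246917623/9099 (s = (-681 - 20701)*(1/18198 + 22874) = -21382*416261053/18198 = -4450246917623/9099 ≈ -4.8909e+8)
Q - s = -14082/21445 - 1*(-4450246917623/9099) = -14082/21445 + 4450246917623/9099 = 95435545020293117/195128055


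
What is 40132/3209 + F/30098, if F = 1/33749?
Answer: 40765178700273/3259629683018 ≈ 12.506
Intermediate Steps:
F = 1/33749 ≈ 2.9630e-5
40132/3209 + F/30098 = 40132/3209 + (1/33749)/30098 = 40132*(1/3209) + (1/33749)*(1/30098) = 40132/3209 + 1/1015777402 = 40765178700273/3259629683018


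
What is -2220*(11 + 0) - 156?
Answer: -24576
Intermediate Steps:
-2220*(11 + 0) - 156 = -2220*11 - 156 = -370*66 - 156 = -24420 - 156 = -24576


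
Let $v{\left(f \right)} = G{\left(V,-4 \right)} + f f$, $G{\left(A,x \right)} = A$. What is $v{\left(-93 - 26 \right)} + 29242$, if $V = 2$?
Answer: $43405$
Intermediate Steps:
$v{\left(f \right)} = 2 + f^{2}$ ($v{\left(f \right)} = 2 + f f = 2 + f^{2}$)
$v{\left(-93 - 26 \right)} + 29242 = \left(2 + \left(-93 - 26\right)^{2}\right) + 29242 = \left(2 + \left(-119\right)^{2}\right) + 29242 = \left(2 + 14161\right) + 29242 = 14163 + 29242 = 43405$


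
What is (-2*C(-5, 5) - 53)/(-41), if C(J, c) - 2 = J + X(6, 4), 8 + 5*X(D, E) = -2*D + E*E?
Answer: 227/205 ≈ 1.1073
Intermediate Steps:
X(D, E) = -8/5 - 2*D/5 + E²/5 (X(D, E) = -8/5 + (-2*D + E*E)/5 = -8/5 + (-2*D + E²)/5 = -8/5 + (E² - 2*D)/5 = -8/5 + (-2*D/5 + E²/5) = -8/5 - 2*D/5 + E²/5)
C(J, c) = 6/5 + J (C(J, c) = 2 + (J + (-8/5 - ⅖*6 + (⅕)*4²)) = 2 + (J + (-8/5 - 12/5 + (⅕)*16)) = 2 + (J + (-8/5 - 12/5 + 16/5)) = 2 + (J - ⅘) = 2 + (-⅘ + J) = 6/5 + J)
(-2*C(-5, 5) - 53)/(-41) = (-2*(6/5 - 5) - 53)/(-41) = (-2*(-19/5) - 53)*(-1/41) = (38/5 - 53)*(-1/41) = -227/5*(-1/41) = 227/205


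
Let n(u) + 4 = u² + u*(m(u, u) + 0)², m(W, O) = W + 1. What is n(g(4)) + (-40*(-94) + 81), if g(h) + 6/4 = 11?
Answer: 39797/8 ≈ 4974.6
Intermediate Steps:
m(W, O) = 1 + W
g(h) = 19/2 (g(h) = -3/2 + 11 = 19/2)
n(u) = -4 + u² + u*(1 + u)² (n(u) = -4 + (u² + u*((1 + u) + 0)²) = -4 + (u² + u*(1 + u)²) = -4 + u² + u*(1 + u)²)
n(g(4)) + (-40*(-94) + 81) = (-4 + (19/2)² + 19*(1 + 19/2)²/2) + (-40*(-94) + 81) = (-4 + 361/4 + 19*(21/2)²/2) + (3760 + 81) = (-4 + 361/4 + (19/2)*(441/4)) + 3841 = (-4 + 361/4 + 8379/8) + 3841 = 9069/8 + 3841 = 39797/8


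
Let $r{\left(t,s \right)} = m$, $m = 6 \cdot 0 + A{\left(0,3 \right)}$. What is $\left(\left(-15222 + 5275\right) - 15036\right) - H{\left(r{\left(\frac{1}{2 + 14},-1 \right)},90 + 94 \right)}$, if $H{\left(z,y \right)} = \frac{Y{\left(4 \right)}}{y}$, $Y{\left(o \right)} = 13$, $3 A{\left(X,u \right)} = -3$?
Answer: $- \frac{4596885}{184} \approx -24983.0$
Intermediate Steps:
$A{\left(X,u \right)} = -1$ ($A{\left(X,u \right)} = \frac{1}{3} \left(-3\right) = -1$)
$m = -1$ ($m = 6 \cdot 0 - 1 = 0 - 1 = -1$)
$r{\left(t,s \right)} = -1$
$H{\left(z,y \right)} = \frac{13}{y}$
$\left(\left(-15222 + 5275\right) - 15036\right) - H{\left(r{\left(\frac{1}{2 + 14},-1 \right)},90 + 94 \right)} = \left(\left(-15222 + 5275\right) - 15036\right) - \frac{13}{90 + 94} = \left(-9947 - 15036\right) - \frac{13}{184} = -24983 - 13 \cdot \frac{1}{184} = -24983 - \frac{13}{184} = - \frac{4596885}{184}$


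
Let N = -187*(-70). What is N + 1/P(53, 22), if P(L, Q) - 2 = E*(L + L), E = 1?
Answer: 1413721/108 ≈ 13090.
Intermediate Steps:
P(L, Q) = 2 + 2*L (P(L, Q) = 2 + 1*(L + L) = 2 + 1*(2*L) = 2 + 2*L)
N = 13090
N + 1/P(53, 22) = 13090 + 1/(2 + 2*53) = 13090 + 1/(2 + 106) = 13090 + 1/108 = 1413721/108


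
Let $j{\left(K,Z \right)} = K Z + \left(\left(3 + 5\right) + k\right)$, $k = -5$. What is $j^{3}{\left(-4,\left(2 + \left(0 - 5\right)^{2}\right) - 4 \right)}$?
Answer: $-704969$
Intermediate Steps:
$j{\left(K,Z \right)} = 3 + K Z$ ($j{\left(K,Z \right)} = K Z + \left(\left(3 + 5\right) - 5\right) = K Z + \left(8 - 5\right) = K Z + 3 = 3 + K Z$)
$j^{3}{\left(-4,\left(2 + \left(0 - 5\right)^{2}\right) - 4 \right)} = \left(3 - 4 \left(\left(2 + \left(0 - 5\right)^{2}\right) - 4\right)\right)^{3} = \left(3 - 4 \left(\left(2 + \left(-5\right)^{2}\right) - 4\right)\right)^{3} = \left(3 - 4 \left(\left(2 + 25\right) - 4\right)\right)^{3} = \left(3 - 4 \left(27 - 4\right)\right)^{3} = \left(3 - 92\right)^{3} = \left(-89\right)^{3} = -704969$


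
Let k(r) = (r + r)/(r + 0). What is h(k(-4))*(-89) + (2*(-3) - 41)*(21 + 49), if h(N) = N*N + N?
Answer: -3824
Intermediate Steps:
k(r) = 2 (k(r) = (2*r)/r = 2)
h(N) = N + N² (h(N) = N² + N = N + N²)
h(k(-4))*(-89) + (2*(-3) - 41)*(21 + 49) = (2*(1 + 2))*(-89) + (2*(-3) - 41)*(21 + 49) = (2*3)*(-89) + (-6 - 41)*70 = 6*(-89) - 47*70 = -534 - 3290 = -3824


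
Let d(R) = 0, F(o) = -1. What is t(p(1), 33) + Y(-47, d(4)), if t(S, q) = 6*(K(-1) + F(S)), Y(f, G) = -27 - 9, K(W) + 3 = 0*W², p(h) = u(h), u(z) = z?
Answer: -60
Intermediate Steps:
p(h) = h
K(W) = -3 (K(W) = -3 + 0*W² = -3 + 0 = -3)
Y(f, G) = -36
t(S, q) = -24 (t(S, q) = 6*(-3 - 1) = 6*(-4) = -24)
t(p(1), 33) + Y(-47, d(4)) = -24 - 36 = -60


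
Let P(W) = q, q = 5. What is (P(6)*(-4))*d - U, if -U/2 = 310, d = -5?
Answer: 720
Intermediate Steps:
P(W) = 5
U = -620 (U = -2*310 = -620)
(P(6)*(-4))*d - U = (5*(-4))*(-5) - 1*(-620) = -20*(-5) + 620 = 100 + 620 = 720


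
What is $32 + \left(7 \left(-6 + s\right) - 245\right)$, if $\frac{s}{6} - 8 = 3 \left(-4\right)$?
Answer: $-423$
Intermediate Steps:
$s = -24$ ($s = 48 + 6 \cdot 3 \left(-4\right) = 48 + 6 \left(-12\right) = 48 - 72 = -24$)
$32 + \left(7 \left(-6 + s\right) - 245\right) = 32 - \left(245 - 7 \left(-6 - 24\right)\right) = 32 + \left(7 \left(-30\right) - 245\right) = 32 - 455 = -423$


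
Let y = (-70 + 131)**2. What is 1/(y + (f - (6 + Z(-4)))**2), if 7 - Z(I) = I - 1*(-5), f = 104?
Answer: 1/12185 ≈ 8.2068e-5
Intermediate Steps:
Z(I) = 2 - I (Z(I) = 7 - (I - 1*(-5)) = 7 - (I + 5) = 7 - (5 + I) = 7 + (-5 - I) = 2 - I)
y = 3721 (y = 61**2 = 3721)
1/(y + (f - (6 + Z(-4)))**2) = 1/(3721 + (104 - (6 + (2 - 1*(-4))))**2) = 1/(3721 + (104 - (6 + (2 + 4)))**2) = 1/(3721 + (104 - (6 + 6))**2) = 1/(3721 + (104 - 1*12)**2) = 1/(3721 + (104 - 12)**2) = 1/(3721 + 92**2) = 1/(3721 + 8464) = 1/12185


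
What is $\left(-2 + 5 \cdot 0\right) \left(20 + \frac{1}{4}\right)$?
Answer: $- \frac{81}{2} \approx -40.5$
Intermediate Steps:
$\left(-2 + 5 \cdot 0\right) \left(20 + \frac{1}{4}\right) = \left(-2 + 0\right) \left(20 + \frac{1}{4}\right) = \left(-2\right) \frac{81}{4} = - \frac{81}{2}$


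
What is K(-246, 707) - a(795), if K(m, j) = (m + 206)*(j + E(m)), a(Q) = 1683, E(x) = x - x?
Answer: -29963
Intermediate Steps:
E(x) = 0
K(m, j) = j*(206 + m) (K(m, j) = (m + 206)*(j + 0) = (206 + m)*j = j*(206 + m))
K(-246, 707) - a(795) = 707*(206 - 246) - 1*1683 = 707*(-40) - 1683 = -28280 - 1683 = -29963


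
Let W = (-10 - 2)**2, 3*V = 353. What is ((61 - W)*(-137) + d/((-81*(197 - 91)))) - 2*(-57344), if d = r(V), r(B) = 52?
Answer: 541171261/4293 ≈ 1.2606e+5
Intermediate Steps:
V = 353/3 (V = (1/3)*353 = 353/3 ≈ 117.67)
d = 52
W = 144 (W = (-12)**2 = 144)
((61 - W)*(-137) + d/((-81*(197 - 91)))) - 2*(-57344) = ((61 - 1*144)*(-137) + 52/((-81*(197 - 91)))) - 2*(-57344) = ((61 - 144)*(-137) + 52/((-81*106))) + 114688 = (-83*(-137) + 52/(-8586)) + 114688 = (11371 + 52*(-1/8586)) + 114688 = (11371 - 26/4293) + 114688 = 48815677/4293 + 114688 = 541171261/4293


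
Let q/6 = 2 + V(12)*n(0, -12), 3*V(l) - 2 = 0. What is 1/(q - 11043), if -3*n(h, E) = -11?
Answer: -3/33049 ≈ -9.0774e-5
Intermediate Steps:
V(l) = ⅔ (V(l) = ⅔ + (⅓)*0 = ⅔ + 0 = ⅔)
n(h, E) = 11/3 (n(h, E) = -⅓*(-11) = 11/3)
q = 80/3 (q = 6*(2 + (⅔)*(11/3)) = 6*(2 + 22/9) = 6*(40/9) = 80/3 ≈ 26.667)
1/(q - 11043) = 1/(80/3 - 11043) = 1/(-33049/3) = -3/33049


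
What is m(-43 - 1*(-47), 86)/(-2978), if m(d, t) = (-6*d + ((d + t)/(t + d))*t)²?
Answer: -1922/1489 ≈ -1.2908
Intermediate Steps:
m(d, t) = (t - 6*d)² (m(d, t) = (-6*d + ((d + t)/(d + t))*t)² = (-6*d + 1*t)² = (-6*d + t)² = (t - 6*d)²)
m(-43 - 1*(-47), 86)/(-2978) = (86² + 36*(-43 - 1*(-47))² - 12*(-43 - 1*(-47))*86)/(-2978) = (7396 + 36*(-43 + 47)² - 12*(-43 + 47)*86)*(-1/2978) = (7396 + 36*4² - 12*4*86)*(-1/2978) = (7396 + 36*16 - 4128)*(-1/2978) = (7396 + 576 - 4128)*(-1/2978) = 3844*(-1/2978) = -1922/1489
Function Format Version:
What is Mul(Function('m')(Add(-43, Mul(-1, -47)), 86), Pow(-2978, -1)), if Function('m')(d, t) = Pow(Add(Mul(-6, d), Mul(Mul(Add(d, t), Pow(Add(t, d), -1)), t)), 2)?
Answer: Rational(-1922, 1489) ≈ -1.2908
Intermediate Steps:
Function('m')(d, t) = Pow(Add(t, Mul(-6, d)), 2) (Function('m')(d, t) = Pow(Add(Mul(-6, d), Mul(Mul(Add(d, t), Pow(Add(d, t), -1)), t)), 2) = Pow(Add(Mul(-6, d), Mul(1, t)), 2) = Pow(Add(Mul(-6, d), t), 2) = Pow(Add(t, Mul(-6, d)), 2))
Mul(Function('m')(Add(-43, Mul(-1, -47)), 86), Pow(-2978, -1)) = Mul(Add(Pow(86, 2), Mul(36, Pow(Add(-43, Mul(-1, -47)), 2)), Mul(-12, Add(-43, Mul(-1, -47)), 86)), Pow(-2978, -1)) = Mul(Add(7396, Mul(36, Pow(Add(-43, 47), 2)), Mul(-12, Add(-43, 47), 86)), Rational(-1, 2978)) = Mul(Add(7396, Mul(36, Pow(4, 2)), Mul(-12, 4, 86)), Rational(-1, 2978)) = Mul(Add(7396, Mul(36, 16), -4128), Rational(-1, 2978)) = Mul(Add(7396, 576, -4128), Rational(-1, 2978)) = Mul(3844, Rational(-1, 2978)) = Rational(-1922, 1489)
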